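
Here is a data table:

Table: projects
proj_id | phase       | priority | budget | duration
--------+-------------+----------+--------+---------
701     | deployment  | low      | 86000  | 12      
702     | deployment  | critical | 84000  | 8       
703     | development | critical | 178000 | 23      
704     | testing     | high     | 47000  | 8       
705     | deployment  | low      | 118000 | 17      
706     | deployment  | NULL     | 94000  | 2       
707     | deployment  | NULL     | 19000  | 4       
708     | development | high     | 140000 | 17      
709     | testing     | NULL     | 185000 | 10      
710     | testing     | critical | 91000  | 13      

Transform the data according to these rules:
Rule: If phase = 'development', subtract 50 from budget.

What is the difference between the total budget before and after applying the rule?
100

Step 1: Original sum of budget = 1042000
Step 2: 2 records have phase = 'development'
Step 3: Each affected record changes by -50
Step 4: Total change = 2 × -50 = -100
Step 5: New sum = 1042000 + -100 = 1041900
Step 6: Difference = |1041900 - 1042000| = 100
        (Sum decreased by 100)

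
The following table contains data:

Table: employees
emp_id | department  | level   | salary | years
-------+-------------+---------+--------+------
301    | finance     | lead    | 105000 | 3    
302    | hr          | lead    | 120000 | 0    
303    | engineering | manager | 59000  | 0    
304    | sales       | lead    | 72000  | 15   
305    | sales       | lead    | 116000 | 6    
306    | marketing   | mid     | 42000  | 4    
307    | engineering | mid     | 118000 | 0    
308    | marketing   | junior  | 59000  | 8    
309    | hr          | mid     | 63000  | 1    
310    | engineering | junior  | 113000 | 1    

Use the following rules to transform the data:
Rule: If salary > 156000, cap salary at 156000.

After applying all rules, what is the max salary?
120000

Step 1: Original maximum salary = 120000
Step 2: Check cap of 156000 against maximum
Step 3: No records exceed the cap (max 120000 <= cap 156000), so no capping applies
Step 4: Maximum after transformation = 120000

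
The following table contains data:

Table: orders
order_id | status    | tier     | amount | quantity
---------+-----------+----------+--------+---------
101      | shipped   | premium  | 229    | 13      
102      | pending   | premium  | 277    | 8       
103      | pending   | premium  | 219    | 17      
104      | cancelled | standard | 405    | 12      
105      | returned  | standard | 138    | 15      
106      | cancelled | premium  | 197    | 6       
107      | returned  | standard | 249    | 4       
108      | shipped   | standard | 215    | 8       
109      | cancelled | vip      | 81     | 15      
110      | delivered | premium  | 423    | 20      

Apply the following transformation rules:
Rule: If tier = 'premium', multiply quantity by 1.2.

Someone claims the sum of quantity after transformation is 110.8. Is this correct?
No, the correct result is 130.8.

Step 1: Calculate the correct sum after transformation
Step 2: Apply multiplier 1.2 to records where tier = 'premium'
Step 3: Correct result = 130.8
Step 4: Claimed result = 110.8
Step 5: 130.8 ≠ 110.8
Conclusion: The claimed result is incorrect. The correct answer is 130.8.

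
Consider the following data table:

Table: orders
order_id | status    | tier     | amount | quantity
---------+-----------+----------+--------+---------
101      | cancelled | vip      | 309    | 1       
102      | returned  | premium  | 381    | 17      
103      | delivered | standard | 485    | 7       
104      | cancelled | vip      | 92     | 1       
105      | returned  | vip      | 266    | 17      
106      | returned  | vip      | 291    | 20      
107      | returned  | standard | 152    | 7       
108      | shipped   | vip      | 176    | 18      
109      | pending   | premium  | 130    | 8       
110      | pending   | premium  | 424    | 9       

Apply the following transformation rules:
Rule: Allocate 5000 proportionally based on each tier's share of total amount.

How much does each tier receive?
premium: 1727.64, standard: 1177.01, vip: 2095.34

Step 1: Calculate total amount = 2706
Step 2: Calculate each tier's proportion:
  premium: 935/2706 = 34.55% → 1727.64
  standard: 637/2706 = 23.54% → 1177.01
  vip: 1134/2706 = 41.91% → 2095.34
Step 3: Verify: sum of allocations ≈ 5000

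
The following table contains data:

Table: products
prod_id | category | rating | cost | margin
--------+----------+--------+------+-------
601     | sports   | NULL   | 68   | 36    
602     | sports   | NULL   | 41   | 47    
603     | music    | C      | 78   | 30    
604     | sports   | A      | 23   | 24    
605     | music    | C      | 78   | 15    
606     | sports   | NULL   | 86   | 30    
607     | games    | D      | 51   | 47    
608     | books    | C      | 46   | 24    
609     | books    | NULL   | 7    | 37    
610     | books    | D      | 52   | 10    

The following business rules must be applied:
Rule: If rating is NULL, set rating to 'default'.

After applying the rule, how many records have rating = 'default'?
4

Step 1: Count records where rating IS NULL
Step 2: Found 4 records with NULL rating
Step 3: These records will have rating set to 'default'
Step 4: Records already having rating = 'default': 0
Step 5: Answer: 4 + 0 = 4 records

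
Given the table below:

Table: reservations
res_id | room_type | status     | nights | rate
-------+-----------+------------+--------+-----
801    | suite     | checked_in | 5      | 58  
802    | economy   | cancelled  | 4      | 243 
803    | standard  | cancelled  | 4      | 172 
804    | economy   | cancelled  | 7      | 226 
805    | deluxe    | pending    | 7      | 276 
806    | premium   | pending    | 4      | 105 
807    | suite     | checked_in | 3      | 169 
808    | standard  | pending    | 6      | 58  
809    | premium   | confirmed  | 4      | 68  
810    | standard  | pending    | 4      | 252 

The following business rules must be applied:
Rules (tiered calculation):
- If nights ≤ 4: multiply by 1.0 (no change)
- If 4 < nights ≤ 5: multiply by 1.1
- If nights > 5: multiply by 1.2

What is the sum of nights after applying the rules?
52.5

Step 1: Tier 1 (nights ≤ 4): 6 records, sum = 23 × 1.0 = 23.0
Step 2: Tier 2 (4 < nights ≤ 5): 1 records, sum = 5 × 1.1 = 5.5
Step 3: Tier 3 (nights > 5): 3 records, sum = 20 × 1.2 = 24.0
Step 4: Final sum = 23.0 + 5.5 + 24.0 = 52.5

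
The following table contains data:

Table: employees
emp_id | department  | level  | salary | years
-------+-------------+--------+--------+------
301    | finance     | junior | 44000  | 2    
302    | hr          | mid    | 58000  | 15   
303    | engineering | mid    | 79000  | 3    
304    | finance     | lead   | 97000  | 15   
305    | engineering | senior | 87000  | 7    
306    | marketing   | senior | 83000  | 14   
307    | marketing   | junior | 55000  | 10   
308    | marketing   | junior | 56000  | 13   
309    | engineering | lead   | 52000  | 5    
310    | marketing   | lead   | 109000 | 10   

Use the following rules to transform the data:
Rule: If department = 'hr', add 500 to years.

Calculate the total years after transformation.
594

Step 1: Count records where department = 'hr': 1
Step 2: Total bonus added: 1 × 500 = 500
Step 3: Original sum of years: 94
Step 4: Final sum = 94 + 500 = 594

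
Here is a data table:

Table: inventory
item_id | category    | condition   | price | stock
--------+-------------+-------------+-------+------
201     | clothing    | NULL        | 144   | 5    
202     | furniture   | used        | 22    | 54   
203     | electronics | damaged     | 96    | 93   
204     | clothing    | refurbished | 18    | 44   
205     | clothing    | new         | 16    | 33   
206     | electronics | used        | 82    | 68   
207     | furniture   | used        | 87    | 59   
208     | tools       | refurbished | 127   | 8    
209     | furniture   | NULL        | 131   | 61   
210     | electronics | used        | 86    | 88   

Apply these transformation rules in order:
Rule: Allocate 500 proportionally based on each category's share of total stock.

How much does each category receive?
clothing: 79.92, electronics: 242.69, furniture: 169.59, tools: 7.8

Step 1: Calculate total stock = 513
Step 2: Calculate each category's proportion:
  clothing: 82/513 = 15.98% → 79.92
  electronics: 249/513 = 48.54% → 242.69
  furniture: 174/513 = 33.92% → 169.59
  tools: 8/513 = 1.56% → 7.8
Step 3: Verify: sum of allocations ≈ 500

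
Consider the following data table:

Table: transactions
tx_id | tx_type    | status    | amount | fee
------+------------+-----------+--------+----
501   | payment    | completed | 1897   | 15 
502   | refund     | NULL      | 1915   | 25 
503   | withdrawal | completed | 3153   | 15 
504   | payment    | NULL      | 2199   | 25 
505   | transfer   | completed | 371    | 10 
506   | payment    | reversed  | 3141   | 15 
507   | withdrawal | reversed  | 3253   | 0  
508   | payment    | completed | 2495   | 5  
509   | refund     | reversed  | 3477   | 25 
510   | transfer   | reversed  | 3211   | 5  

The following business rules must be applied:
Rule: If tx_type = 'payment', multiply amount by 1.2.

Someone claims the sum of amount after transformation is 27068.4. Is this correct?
No, the correct result is 27058.4.

Step 1: Calculate the correct sum after transformation
Step 2: Apply multiplier 1.2 to records where tx_type = 'payment'
Step 3: Correct result = 27058.4
Step 4: Claimed result = 27068.4
Step 5: 27058.4 ≠ 27068.4
Conclusion: The claimed result is incorrect. The correct answer is 27058.4.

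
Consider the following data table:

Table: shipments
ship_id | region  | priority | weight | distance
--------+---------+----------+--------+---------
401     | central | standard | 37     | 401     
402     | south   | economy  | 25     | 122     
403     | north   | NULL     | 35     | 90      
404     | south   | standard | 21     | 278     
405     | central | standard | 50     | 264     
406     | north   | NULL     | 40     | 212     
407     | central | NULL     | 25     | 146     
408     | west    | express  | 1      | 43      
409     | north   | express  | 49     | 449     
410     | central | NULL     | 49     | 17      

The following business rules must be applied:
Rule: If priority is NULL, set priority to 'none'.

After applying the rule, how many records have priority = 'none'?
4

Step 1: Count records where priority IS NULL
Step 2: Found 4 records with NULL priority
Step 3: These records will have priority set to 'none'
Step 4: Records already having priority = 'none': 0
Step 5: Answer: 4 + 0 = 4 records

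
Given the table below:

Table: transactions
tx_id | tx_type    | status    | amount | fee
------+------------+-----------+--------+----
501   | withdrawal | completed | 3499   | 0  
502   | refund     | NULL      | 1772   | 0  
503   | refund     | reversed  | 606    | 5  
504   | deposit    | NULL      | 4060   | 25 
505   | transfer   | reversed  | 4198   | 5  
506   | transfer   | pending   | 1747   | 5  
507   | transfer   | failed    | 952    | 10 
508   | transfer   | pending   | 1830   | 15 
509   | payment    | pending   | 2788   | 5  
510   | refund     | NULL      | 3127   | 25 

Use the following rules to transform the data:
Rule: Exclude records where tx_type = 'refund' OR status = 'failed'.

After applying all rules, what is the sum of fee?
55

Step 1: Find records where tx_type = 'refund' OR status = 'failed'
Step 2: 4 records match, summing to 40
Step 3: Original sum: 95
Step 4: Remaining sum = 95 - 40 = 55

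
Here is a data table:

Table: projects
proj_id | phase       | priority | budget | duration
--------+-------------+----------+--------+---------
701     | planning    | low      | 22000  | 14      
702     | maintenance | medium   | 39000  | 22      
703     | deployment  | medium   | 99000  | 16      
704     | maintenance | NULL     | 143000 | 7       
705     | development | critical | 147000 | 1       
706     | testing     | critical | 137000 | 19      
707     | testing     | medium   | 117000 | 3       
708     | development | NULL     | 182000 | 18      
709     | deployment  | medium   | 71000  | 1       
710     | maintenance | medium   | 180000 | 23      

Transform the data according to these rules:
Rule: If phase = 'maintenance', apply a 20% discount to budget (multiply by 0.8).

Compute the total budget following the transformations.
1064600.0

Step 1: Records with phase = 'maintenance' have total budget = 362000
Step 2: Apply multiplier: 362000 × 0.8 = 289600.0
Step 3: Other records total: 775000
Step 4: Final sum = 289600.0 + 775000 = 1064600.0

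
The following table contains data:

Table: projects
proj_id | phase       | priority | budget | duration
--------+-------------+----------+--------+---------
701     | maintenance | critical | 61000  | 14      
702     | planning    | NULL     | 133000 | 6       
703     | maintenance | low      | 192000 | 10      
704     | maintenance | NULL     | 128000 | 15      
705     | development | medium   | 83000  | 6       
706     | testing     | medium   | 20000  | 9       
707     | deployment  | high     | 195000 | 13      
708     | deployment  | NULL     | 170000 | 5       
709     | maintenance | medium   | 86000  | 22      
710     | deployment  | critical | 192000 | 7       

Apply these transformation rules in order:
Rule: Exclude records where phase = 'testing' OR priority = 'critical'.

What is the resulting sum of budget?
987000

Step 1: Find records where phase = 'testing' OR priority = 'critical'
Step 2: 3 records match, summing to 273000
Step 3: Original sum: 1260000
Step 4: Remaining sum = 1260000 - 273000 = 987000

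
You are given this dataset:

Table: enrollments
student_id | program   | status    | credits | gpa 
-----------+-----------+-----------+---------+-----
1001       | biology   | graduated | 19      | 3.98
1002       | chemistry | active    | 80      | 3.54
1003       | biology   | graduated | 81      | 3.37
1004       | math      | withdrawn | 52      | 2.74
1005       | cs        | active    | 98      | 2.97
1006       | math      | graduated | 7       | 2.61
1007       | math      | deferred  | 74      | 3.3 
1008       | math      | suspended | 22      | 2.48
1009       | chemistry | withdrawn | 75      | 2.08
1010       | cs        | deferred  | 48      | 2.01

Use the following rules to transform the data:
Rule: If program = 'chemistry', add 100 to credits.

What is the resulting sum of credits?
756

Step 1: Count records where program = 'chemistry': 2
Step 2: Total bonus added: 2 × 100 = 200
Step 3: Original sum of credits: 556
Step 4: Final sum = 556 + 200 = 756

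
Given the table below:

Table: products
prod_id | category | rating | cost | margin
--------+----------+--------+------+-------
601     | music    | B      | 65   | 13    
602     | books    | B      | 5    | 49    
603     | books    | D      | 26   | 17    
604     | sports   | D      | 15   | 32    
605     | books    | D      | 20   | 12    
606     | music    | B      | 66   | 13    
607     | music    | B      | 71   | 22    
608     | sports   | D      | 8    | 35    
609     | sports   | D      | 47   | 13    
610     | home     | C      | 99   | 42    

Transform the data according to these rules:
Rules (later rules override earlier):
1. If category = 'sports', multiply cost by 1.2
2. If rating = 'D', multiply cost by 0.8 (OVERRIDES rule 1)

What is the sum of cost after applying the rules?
398.8

Step 1: Rule 2 takes priority for records with rating = 'D'
  - 5 records: 116 × 0.8 = 92.8
Step 2: Rule 1 applies to remaining records with category = 'sports'
  - 0 records: 0 × 1.2 = 0.0
Step 3: Other records unchanged: 306
Step 4: Final sum = 92.8 + 0.0 + 306 = 398.8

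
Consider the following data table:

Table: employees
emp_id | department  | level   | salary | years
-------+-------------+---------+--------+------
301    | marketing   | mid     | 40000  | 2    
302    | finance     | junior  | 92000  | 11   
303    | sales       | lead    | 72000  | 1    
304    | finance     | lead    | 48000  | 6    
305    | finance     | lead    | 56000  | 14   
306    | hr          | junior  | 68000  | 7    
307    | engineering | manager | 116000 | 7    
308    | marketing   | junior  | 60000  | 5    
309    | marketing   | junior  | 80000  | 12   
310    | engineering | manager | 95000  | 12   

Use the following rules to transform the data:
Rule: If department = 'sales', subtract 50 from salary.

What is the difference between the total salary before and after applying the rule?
50

Step 1: Original sum of salary = 727000
Step 2: 1 records have department = 'sales'
Step 3: Each affected record changes by -50
Step 4: Total change = 1 × -50 = -50
Step 5: New sum = 727000 + -50 = 726950
Step 6: Difference = |726950 - 727000| = 50
        (Sum decreased by 50)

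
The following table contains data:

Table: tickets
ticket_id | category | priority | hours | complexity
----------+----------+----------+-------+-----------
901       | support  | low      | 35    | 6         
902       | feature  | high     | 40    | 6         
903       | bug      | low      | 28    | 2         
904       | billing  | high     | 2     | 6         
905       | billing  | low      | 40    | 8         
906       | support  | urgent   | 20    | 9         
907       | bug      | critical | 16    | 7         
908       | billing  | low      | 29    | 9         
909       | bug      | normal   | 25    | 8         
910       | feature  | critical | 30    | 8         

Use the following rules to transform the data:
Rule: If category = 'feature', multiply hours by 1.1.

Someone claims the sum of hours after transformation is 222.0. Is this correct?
No, the correct result is 272.0.

Step 1: Calculate the correct sum after transformation
Step 2: Apply multiplier 1.1 to records where category = 'feature'
Step 3: Correct result = 272.0
Step 4: Claimed result = 222.0
Step 5: 272.0 ≠ 222.0
Conclusion: The claimed result is incorrect. The correct answer is 272.0.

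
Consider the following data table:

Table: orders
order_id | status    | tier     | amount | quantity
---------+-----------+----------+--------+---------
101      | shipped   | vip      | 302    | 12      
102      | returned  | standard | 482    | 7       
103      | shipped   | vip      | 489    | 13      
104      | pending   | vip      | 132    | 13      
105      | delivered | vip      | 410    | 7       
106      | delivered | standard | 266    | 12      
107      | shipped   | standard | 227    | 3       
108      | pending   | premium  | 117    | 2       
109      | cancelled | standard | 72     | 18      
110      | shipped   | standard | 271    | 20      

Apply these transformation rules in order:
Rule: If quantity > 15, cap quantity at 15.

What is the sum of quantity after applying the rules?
99

Step 1: 2 records have quantity > 15
Step 2: These records originally summed to 38
Step 3: After capping: 2 × 15 = 30
Step 4: Unaffected records sum: 69
Step 5: Final sum = 30 + 69 = 99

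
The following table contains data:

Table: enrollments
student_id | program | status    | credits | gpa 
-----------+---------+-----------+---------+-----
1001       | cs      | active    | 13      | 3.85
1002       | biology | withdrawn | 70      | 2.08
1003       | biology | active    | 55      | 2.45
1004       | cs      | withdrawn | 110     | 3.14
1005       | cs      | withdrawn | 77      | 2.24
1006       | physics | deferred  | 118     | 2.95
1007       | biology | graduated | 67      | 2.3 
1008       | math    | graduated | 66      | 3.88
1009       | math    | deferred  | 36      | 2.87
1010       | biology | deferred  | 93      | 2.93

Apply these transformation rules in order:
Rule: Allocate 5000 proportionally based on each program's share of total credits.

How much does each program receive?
biology: 2021.28, cs: 1418.44, math: 723.4, physics: 836.88

Step 1: Calculate total credits = 705
Step 2: Calculate each program's proportion:
  biology: 285/705 = 40.43% → 2021.28
  cs: 200/705 = 28.37% → 1418.44
  math: 102/705 = 14.47% → 723.4
  physics: 118/705 = 16.74% → 836.88
Step 3: Verify: sum of allocations ≈ 5000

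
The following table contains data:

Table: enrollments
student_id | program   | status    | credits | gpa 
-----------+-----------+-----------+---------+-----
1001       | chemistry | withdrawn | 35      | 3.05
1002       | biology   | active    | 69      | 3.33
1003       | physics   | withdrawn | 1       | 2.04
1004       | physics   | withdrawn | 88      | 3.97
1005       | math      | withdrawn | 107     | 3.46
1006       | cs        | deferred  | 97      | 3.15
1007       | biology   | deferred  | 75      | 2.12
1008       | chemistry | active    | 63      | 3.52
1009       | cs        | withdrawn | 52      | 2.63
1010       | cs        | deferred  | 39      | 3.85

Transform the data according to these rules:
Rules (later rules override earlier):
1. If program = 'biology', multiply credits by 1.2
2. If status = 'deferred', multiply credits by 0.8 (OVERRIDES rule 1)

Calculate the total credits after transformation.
597.6

Step 1: Rule 2 takes priority for records with status = 'deferred'
  - 3 records: 211 × 0.8 = 168.8
Step 2: Rule 1 applies to remaining records with program = 'biology'
  - 1 records: 69 × 1.2 = 82.8
Step 3: Other records unchanged: 346
Step 4: Final sum = 168.8 + 82.8 + 346 = 597.6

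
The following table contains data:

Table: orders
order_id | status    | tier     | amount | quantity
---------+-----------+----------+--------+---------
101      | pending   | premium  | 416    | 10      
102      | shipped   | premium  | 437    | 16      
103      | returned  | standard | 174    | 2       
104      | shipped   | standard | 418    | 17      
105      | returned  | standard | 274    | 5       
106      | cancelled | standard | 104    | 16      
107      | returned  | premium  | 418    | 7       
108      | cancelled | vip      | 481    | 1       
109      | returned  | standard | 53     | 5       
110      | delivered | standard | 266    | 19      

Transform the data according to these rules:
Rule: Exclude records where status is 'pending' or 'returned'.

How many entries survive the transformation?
5

Step 1: Count records to exclude
  - 1 (pending) + 4 (returned) = 5 records
Step 2: Total records: 10
Step 3: Remaining = 10 - 5 = 5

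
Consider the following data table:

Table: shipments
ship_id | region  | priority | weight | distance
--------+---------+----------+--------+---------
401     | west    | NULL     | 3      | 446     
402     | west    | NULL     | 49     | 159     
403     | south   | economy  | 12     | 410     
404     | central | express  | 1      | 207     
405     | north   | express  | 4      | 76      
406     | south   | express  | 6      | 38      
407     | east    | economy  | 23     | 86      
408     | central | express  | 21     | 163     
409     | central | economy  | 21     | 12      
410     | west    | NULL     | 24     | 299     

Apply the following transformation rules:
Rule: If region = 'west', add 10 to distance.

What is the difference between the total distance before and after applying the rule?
30

Step 1: Original sum of distance = 1896
Step 2: 3 records have region = 'west'
Step 3: Each affected record changes by 10
Step 4: Total change = 3 × 10 = 30
Step 5: New sum = 1896 + 30 = 1926
Step 6: Difference = |1926 - 1896| = 30
        (Sum increased by 30)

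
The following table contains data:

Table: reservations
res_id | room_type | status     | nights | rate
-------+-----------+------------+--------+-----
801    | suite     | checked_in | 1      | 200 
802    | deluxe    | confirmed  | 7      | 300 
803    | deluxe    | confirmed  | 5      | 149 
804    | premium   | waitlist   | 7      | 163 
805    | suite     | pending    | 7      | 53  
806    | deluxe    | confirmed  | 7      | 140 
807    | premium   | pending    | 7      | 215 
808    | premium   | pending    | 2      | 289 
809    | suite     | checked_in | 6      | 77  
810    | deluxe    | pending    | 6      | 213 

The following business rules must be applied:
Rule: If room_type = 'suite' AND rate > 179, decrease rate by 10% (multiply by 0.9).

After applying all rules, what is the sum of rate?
1779.0

Step 1: Find records where room_type = 'suite' AND rate > 179
Step 2: 1 records match, summing to 200
Step 3: After multiplier: 200 × 0.9 = 180.0
Step 4: Unaffected records sum: 1599
Step 5: Final sum = 180.0 + 1599 = 1779.0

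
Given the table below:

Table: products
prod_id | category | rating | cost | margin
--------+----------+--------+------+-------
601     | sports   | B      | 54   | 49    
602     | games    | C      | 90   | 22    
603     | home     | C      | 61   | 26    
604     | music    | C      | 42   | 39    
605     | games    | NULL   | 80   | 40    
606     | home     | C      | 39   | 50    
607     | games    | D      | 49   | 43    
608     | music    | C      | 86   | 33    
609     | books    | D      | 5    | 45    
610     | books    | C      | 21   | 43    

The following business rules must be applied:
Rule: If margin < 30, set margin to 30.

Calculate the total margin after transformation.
402

Step 1: 2 records have margin < 30
Step 2: These records originally summed to 48
Step 3: After setting to minimum: 2 × 30 = 60
Step 4: Unaffected records sum: 342
Step 5: Final sum = 60 + 342 = 402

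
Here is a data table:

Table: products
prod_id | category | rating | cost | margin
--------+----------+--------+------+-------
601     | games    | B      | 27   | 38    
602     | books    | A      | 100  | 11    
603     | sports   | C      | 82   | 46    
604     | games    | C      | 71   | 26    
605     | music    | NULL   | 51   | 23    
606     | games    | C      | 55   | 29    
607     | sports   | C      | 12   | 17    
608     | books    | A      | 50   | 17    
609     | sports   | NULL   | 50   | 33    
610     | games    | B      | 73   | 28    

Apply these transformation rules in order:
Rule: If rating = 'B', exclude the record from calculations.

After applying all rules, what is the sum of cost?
471

Step 1: Identify records where rating = 'B'
Step 2: The excluded records sum to 100
Step 3: Original total cost = 571
Step 4: Remaining total = 571 - 100 = 471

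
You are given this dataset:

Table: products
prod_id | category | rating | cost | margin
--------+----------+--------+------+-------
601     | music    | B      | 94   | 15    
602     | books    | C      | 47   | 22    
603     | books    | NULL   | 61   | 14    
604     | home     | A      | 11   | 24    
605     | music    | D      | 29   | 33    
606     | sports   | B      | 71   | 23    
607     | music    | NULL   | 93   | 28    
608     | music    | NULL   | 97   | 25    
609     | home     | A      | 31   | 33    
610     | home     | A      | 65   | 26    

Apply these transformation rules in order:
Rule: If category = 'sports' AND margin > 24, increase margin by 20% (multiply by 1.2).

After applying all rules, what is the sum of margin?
243

Step 1: Find records where category = 'sports' AND margin > 24
Step 2: 0 records match, summing to 0
Step 3: After multiplier: 0 × 1.2 = 0.0
Step 4: Unaffected records sum: 243
Step 5: Final sum = 0.0 + 243 = 243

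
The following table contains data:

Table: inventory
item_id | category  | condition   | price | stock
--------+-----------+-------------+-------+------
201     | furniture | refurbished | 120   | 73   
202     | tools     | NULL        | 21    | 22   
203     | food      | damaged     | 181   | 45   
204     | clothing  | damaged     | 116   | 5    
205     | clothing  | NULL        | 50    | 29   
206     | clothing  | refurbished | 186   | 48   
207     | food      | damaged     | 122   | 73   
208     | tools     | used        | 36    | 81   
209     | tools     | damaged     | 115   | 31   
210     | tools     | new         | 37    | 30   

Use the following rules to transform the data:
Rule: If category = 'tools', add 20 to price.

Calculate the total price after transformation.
1064

Step 1: Count records where category = 'tools': 4
Step 2: Total bonus added: 4 × 20 = 80
Step 3: Original sum of price: 984
Step 4: Final sum = 984 + 80 = 1064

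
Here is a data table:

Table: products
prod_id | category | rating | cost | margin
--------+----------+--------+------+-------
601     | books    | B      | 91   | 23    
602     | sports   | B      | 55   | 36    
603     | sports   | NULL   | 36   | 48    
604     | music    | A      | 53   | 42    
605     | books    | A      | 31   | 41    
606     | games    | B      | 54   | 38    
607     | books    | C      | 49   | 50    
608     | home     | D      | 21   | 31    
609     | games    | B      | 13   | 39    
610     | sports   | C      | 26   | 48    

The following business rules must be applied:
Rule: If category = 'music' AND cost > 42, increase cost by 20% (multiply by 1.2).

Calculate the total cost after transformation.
439.6

Step 1: Find records where category = 'music' AND cost > 42
Step 2: 1 records match, summing to 53
Step 3: After multiplier: 53 × 1.2 = 63.6
Step 4: Unaffected records sum: 376
Step 5: Final sum = 63.6 + 376 = 439.6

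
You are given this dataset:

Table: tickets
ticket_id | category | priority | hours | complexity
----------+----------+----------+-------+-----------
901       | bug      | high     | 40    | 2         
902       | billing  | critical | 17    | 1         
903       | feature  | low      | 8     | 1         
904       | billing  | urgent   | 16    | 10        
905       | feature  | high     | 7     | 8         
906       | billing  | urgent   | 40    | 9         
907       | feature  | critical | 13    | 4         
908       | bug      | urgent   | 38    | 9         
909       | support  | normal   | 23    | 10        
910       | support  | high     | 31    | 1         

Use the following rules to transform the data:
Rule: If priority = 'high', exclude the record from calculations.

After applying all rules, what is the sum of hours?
155

Step 1: Identify records where priority = 'high'
Step 2: The excluded records sum to 78
Step 3: Original total hours = 233
Step 4: Remaining total = 233 - 78 = 155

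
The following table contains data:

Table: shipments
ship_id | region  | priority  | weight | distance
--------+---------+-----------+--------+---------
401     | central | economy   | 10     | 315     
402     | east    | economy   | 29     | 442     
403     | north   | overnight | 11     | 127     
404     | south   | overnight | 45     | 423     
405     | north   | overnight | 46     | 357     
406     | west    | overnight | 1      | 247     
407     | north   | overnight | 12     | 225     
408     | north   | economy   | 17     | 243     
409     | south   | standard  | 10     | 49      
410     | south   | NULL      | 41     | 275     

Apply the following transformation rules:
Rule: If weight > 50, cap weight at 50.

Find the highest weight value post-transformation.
46

Step 1: Original maximum weight = 46
Step 2: Check cap of 50 against maximum
Step 3: No records exceed the cap (max 46 <= cap 50), so no capping applies
Step 4: Maximum after transformation = 46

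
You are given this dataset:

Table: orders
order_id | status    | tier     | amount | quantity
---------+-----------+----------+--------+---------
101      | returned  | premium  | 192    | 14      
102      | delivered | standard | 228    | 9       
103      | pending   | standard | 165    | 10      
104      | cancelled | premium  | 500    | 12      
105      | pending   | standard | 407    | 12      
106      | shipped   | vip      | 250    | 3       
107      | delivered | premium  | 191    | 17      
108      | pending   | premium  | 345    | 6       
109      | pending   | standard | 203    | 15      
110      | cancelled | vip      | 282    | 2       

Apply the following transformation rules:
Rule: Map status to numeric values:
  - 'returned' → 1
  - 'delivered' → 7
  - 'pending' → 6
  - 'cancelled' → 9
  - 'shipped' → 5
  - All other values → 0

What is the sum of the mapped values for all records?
62

Step 1: Apply mapping to each record
Step 2: Count by status:
  'returned': 1 records × 1 = 1
  'delivered': 2 records × 7 = 14
  'pending': 4 records × 6 = 24
  'cancelled': 2 records × 9 = 18
  'shipped': 1 records × 5 = 5
Step 3: Sum all mapped values = 62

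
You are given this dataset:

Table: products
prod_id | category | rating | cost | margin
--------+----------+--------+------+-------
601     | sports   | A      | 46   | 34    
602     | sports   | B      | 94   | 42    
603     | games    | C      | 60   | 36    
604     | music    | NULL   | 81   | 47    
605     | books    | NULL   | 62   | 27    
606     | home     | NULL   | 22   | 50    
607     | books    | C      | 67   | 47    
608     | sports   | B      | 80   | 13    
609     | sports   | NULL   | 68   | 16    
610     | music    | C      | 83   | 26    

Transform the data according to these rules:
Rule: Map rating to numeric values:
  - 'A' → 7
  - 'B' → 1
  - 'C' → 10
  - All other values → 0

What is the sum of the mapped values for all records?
39

Step 1: Apply mapping to each record
Step 2: Count by status:
  'A': 1 records × 7 = 7
  'B': 2 records × 1 = 2
  'C': 3 records × 10 = 30
Step 3: Sum all mapped values = 39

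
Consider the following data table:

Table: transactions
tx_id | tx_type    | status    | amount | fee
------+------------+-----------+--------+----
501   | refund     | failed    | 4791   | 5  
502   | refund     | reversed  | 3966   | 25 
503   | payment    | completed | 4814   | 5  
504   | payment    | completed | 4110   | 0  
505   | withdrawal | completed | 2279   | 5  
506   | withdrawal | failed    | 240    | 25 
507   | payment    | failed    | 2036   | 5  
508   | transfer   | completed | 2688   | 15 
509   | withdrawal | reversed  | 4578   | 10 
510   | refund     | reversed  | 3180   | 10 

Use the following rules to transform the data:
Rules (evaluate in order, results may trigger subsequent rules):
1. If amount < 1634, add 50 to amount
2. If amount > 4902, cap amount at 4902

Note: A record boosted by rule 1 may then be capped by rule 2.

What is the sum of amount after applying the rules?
32732

Step 1: Apply rule 1 to records with amount < 1634
  - 1 records get bonus of 50
  - Of these, 0 records then exceed 4902 and get capped
Step 2: Apply rule 2 to records with amount > 4902
  - 0 records (original) are capped
Step 3: Calculate final sum = 32732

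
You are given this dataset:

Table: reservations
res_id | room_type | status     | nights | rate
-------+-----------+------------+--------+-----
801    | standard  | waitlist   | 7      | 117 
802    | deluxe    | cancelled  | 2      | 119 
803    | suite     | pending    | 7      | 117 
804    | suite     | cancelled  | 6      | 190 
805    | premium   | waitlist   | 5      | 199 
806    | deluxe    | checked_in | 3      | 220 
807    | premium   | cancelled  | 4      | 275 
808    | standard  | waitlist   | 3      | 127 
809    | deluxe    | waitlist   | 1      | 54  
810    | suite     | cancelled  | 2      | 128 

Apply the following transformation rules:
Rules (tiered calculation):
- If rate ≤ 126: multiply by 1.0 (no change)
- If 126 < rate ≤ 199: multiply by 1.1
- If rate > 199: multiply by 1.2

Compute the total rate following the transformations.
1709.4

Step 1: Tier 1 (rate ≤ 126): 4 records, sum = 407 × 1.0 = 407.0
Step 2: Tier 2 (126 < rate ≤ 199): 4 records, sum = 644 × 1.1 = 708.4
Step 3: Tier 3 (rate > 199): 2 records, sum = 495 × 1.2 = 594.0
Step 4: Final sum = 407.0 + 708.4 + 594.0 = 1709.4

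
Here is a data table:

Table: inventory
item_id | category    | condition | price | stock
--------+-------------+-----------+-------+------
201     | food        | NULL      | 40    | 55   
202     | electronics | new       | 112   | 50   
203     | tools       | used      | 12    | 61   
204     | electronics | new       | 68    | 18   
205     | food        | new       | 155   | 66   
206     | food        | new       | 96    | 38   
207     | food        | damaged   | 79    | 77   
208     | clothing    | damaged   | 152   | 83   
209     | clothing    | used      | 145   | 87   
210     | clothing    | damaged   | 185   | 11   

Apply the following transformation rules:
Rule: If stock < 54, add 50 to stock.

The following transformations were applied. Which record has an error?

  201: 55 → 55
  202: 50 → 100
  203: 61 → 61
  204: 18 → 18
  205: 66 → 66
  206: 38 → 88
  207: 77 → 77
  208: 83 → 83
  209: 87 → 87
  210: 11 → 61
Record 204 has an error. The correct transformed value should be 68, not 18.

Step 1: Check each record against the rule
Step 2: Record 204 has stock = 18
Step 3: Since 18 < 54, the bonus should have been applied
Step 4: Correct value = 68, but claimed value = 18
Conclusion: Record 204 has the error.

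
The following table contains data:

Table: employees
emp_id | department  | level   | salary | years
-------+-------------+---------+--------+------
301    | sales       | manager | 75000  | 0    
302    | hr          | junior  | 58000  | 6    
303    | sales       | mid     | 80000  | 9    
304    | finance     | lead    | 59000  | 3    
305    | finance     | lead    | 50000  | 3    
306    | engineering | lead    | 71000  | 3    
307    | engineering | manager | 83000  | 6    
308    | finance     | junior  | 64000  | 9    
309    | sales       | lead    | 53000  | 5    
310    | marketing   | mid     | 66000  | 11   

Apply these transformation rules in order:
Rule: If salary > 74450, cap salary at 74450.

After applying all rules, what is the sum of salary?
644350

Step 1: 3 records have salary > 74450
Step 2: These records originally summed to 238000
Step 3: After capping: 3 × 74450 = 223350
Step 4: Unaffected records sum: 421000
Step 5: Final sum = 223350 + 421000 = 644350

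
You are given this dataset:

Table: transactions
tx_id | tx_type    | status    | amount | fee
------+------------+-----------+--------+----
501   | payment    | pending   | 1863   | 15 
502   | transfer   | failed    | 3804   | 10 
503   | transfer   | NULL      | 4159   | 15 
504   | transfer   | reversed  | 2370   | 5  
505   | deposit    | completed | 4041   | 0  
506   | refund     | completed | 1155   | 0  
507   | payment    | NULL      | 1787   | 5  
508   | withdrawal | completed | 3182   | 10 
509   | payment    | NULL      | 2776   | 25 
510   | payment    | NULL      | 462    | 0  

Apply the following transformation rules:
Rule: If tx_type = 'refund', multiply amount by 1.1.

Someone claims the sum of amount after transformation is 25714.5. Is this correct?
Yes, the result is correct.

Step 1: Calculate the correct sum after transformation
Step 2: Apply multiplier 1.1 to records where tx_type = 'refund'
Step 3: Correct result = 25714.5
Step 4: Claimed result = 25714.5
Step 5: 25714.5 = 25714.5 ✓
Conclusion: The claimed result is correct.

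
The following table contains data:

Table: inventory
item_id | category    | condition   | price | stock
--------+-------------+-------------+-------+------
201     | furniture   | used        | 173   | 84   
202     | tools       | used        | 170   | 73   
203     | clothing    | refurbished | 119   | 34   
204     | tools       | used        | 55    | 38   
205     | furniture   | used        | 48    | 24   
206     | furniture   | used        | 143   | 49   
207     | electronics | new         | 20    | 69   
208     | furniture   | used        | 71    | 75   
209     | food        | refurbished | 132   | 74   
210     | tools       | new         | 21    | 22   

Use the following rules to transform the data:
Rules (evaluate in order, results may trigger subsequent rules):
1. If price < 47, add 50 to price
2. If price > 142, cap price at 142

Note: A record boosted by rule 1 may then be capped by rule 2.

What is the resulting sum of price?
992

Step 1: Apply rule 1 to records with price < 47
  - 2 records get bonus of 50
  - Of these, 0 records then exceed 142 and get capped
Step 2: Apply rule 2 to records with price > 142
  - 3 records (original) are capped
Step 3: Calculate final sum = 992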